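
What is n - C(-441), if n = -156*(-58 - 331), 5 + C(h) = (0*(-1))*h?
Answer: 60689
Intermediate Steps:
C(h) = -5 (C(h) = -5 + (0*(-1))*h = -5 + 0*h = -5 + 0 = -5)
n = 60684 (n = -156*(-389) = 60684)
n - C(-441) = 60684 - 1*(-5) = 60684 + 5 = 60689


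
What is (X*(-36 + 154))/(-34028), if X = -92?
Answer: 2714/8507 ≈ 0.31903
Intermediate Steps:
(X*(-36 + 154))/(-34028) = -92*(-36 + 154)/(-34028) = -92*118*(-1/34028) = -10856*(-1/34028) = 2714/8507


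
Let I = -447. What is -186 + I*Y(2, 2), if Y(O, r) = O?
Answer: -1080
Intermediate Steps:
-186 + I*Y(2, 2) = -186 - 447*2 = -186 - 894 = -1080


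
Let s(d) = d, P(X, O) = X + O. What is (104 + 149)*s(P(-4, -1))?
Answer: -1265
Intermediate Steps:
P(X, O) = O + X
(104 + 149)*s(P(-4, -1)) = (104 + 149)*(-1 - 4) = 253*(-5) = -1265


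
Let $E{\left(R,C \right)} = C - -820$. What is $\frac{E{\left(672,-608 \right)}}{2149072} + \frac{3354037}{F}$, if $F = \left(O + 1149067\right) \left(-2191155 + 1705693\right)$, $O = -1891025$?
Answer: $\frac{2611526840563}{24189982275645466} \approx 0.00010796$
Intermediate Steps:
$E{\left(R,C \right)} = 820 + C$ ($E{\left(R,C \right)} = C + 820 = 820 + C$)
$F = 360192414596$ ($F = \left(-1891025 + 1149067\right) \left(-2191155 + 1705693\right) = \left(-741958\right) \left(-485462\right) = 360192414596$)
$\frac{E{\left(672,-608 \right)}}{2149072} + \frac{3354037}{F} = \frac{820 - 608}{2149072} + \frac{3354037}{360192414596} = 212 \cdot \frac{1}{2149072} + 3354037 \cdot \frac{1}{360192414596} = \frac{53}{537268} + \frac{3354037}{360192414596} = \frac{2611526840563}{24189982275645466}$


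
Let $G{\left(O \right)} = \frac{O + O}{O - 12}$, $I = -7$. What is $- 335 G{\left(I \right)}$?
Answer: $- \frac{4690}{19} \approx -246.84$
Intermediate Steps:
$G{\left(O \right)} = \frac{2 O}{-12 + O}$
$- 335 G{\left(I \right)} = - 335 \cdot 2 \left(-7\right) \frac{1}{-12 - 7} = - 335 \cdot 2 \left(-7\right) \frac{1}{-19} = - 335 \cdot 2 \left(-7\right) \left(- \frac{1}{19}\right) = \left(-335\right) \frac{14}{19} = - \frac{4690}{19}$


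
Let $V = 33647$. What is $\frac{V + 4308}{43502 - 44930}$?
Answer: $- \frac{37955}{1428} \approx -26.579$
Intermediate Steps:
$\frac{V + 4308}{43502 - 44930} = \frac{33647 + 4308}{43502 - 44930} = \frac{37955}{-1428} = 37955 \left(- \frac{1}{1428}\right) = - \frac{37955}{1428}$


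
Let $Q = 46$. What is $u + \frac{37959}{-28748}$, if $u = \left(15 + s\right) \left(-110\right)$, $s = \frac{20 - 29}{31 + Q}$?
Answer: $- \frac{329717793}{201236} \approx -1638.5$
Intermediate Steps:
$s = - \frac{9}{77}$ ($s = \frac{20 - 29}{31 + 46} = - \frac{9}{77} \approx -0.11688$)
$u = - \frac{11460}{7}$ ($u = \left(15 - \frac{9}{77}\right) \left(-110\right) = \frac{1146}{77} \left(-110\right) = - \frac{11460}{7} \approx -1637.1$)
$u + \frac{37959}{-28748} = - \frac{11460}{7} + \frac{37959}{-28748} = - \frac{11460}{7} + 37959 \left(- \frac{1}{28748}\right) = - \frac{11460}{7} - \frac{37959}{28748} = - \frac{329717793}{201236}$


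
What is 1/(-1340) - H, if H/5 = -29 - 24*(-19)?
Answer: -2860901/1340 ≈ -2135.0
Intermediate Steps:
H = 2135 (H = 5*(-29 - 24*(-19)) = 5*(-29 + 456) = 5*427 = 2135)
1/(-1340) - H = 1/(-1340) - 1*2135 = -1/1340 - 2135 = -2860901/1340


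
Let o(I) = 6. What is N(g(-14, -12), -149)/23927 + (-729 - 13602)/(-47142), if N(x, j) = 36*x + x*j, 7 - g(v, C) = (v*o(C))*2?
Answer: -196445071/375988878 ≈ -0.52248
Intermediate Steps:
g(v, C) = 7 - 12*v (g(v, C) = 7 - v*6*2 = 7 - 6*v*2 = 7 - 12*v)
N(x, j) = 36*x + j*x
N(g(-14, -12), -149)/23927 + (-729 - 13602)/(-47142) = ((7 - 12*(-14))*(36 - 149))/23927 + (-729 - 13602)/(-47142) = ((7 + 168)*(-113))*(1/23927) - 14331*(-1/47142) = (175*(-113))*(1/23927) + 4777/15714 = -19775*1/23927 + 4777/15714 = -19775/23927 + 4777/15714 = -196445071/375988878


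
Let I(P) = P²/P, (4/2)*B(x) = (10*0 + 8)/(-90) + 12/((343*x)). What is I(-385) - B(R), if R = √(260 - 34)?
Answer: -17323/45 - 3*√226/38759 ≈ -384.96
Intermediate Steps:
R = √226 ≈ 15.033
B(x) = -2/45 + 6/(343*x) (B(x) = ((10*0 + 8)/(-90) + 12/((343*x)))/2 = ((0 + 8)*(-1/90) + 12*(1/(343*x)))/2 = (8*(-1/90) + 12/(343*x))/2 = (-4/45 + 12/(343*x))/2 = -2/45 + 6/(343*x))
I(P) = P
I(-385) - B(R) = -385 - 2*(135 - 343*√226)/(15435*(√226)) = -385 - 2*√226/226*(135 - 343*√226)/15435 = -385 - √226*(135 - 343*√226)/1744155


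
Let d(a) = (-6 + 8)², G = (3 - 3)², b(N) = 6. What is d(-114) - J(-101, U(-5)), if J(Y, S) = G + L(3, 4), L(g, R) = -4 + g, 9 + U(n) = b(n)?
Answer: 5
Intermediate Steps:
U(n) = -3 (U(n) = -9 + 6 = -3)
G = 0 (G = 0² = 0)
d(a) = 4 (d(a) = 2² = 4)
J(Y, S) = -1 (J(Y, S) = 0 + (-4 + 3) = 0 - 1 = -1)
d(-114) - J(-101, U(-5)) = 4 - 1*(-1) = 4 + 1 = 5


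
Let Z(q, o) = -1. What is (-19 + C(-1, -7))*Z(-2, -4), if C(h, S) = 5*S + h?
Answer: 55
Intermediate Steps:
C(h, S) = h + 5*S
(-19 + C(-1, -7))*Z(-2, -4) = (-19 + (-1 + 5*(-7)))*(-1) = (-19 + (-1 - 35))*(-1) = (-19 - 36)*(-1) = -55*(-1) = 55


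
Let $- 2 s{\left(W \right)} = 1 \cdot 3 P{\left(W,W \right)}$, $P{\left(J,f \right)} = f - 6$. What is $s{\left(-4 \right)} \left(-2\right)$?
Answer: $-30$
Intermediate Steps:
$P{\left(J,f \right)} = -6 + f$ ($P{\left(J,f \right)} = f - 6 = -6 + f$)
$s{\left(W \right)} = 9 - \frac{3 W}{2}$ ($s{\left(W \right)} = - \frac{1 \cdot 3 \left(-6 + W\right)}{2} = - \frac{3 \left(-6 + W\right)}{2} = - \frac{-18 + 3 W}{2} = 9 - \frac{3 W}{2}$)
$s{\left(-4 \right)} \left(-2\right) = \left(9 - -6\right) \left(-2\right) = \left(9 + 6\right) \left(-2\right) = 15 \left(-2\right) = -30$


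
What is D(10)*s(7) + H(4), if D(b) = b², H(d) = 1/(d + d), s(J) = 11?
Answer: 8801/8 ≈ 1100.1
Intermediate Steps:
H(d) = 1/(2*d)
D(10)*s(7) + H(4) = 10²*11 + (½)/4 = 100*11 + (½)*(¼) = 1100 + ⅛ = 8801/8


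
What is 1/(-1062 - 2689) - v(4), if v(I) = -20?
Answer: 75019/3751 ≈ 20.000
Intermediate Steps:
1/(-1062 - 2689) - v(4) = 1/(-1062 - 2689) - 1*(-20) = 1/(-3751) + 20 = -1/3751 + 20 = 75019/3751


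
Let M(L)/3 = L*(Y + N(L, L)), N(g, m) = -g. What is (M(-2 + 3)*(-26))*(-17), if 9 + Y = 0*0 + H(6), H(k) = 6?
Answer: -5304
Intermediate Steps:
Y = -3 (Y = -9 + (0*0 + 6) = -9 + (0 + 6) = -9 + 6 = -3)
M(L) = 3*L*(-3 - L) (M(L) = 3*(L*(-3 - L)) = 3*L*(-3 - L))
(M(-2 + 3)*(-26))*(-17) = (-3*(-2 + 3)*(3 + (-2 + 3))*(-26))*(-17) = (-3*1*(3 + 1)*(-26))*(-17) = (-3*1*4*(-26))*(-17) = -12*(-26)*(-17) = 312*(-17) = -5304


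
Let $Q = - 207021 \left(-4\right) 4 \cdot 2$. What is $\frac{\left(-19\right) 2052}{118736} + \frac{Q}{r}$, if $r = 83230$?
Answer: $\frac{2388238059}{30129260} \approx 79.266$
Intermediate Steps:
$Q = 6624672$ ($Q = - 207021 \left(\left(-16\right) 2\right) = \left(-207021\right) \left(-32\right) = 6624672$)
$\frac{\left(-19\right) 2052}{118736} + \frac{Q}{r} = \frac{\left(-19\right) 2052}{118736} + \frac{6624672}{83230} = \left(-38988\right) \frac{1}{118736} + 6624672 \cdot \frac{1}{83230} = - \frac{9747}{29684} + \frac{3312336}{41615} = \frac{2388238059}{30129260}$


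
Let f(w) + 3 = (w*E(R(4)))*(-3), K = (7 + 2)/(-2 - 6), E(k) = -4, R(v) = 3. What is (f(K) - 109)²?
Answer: 63001/4 ≈ 15750.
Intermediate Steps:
K = -9/8 (K = 9/(-8) = 9*(-⅛) = -9/8 ≈ -1.1250)
f(w) = -3 + 12*w (f(w) = -3 + (w*(-4))*(-3) = -3 - 4*w*(-3) = -3 + 12*w)
(f(K) - 109)² = ((-3 + 12*(-9/8)) - 109)² = ((-3 - 27/2) - 109)² = (-33/2 - 109)² = (-251/2)² = 63001/4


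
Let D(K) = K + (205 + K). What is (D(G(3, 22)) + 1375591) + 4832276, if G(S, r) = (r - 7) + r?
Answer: 6208146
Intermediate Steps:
G(S, r) = -7 + 2*r (G(S, r) = (-7 + r) + r = -7 + 2*r)
D(K) = 205 + 2*K
(D(G(3, 22)) + 1375591) + 4832276 = ((205 + 2*(-7 + 2*22)) + 1375591) + 4832276 = ((205 + 2*(-7 + 44)) + 1375591) + 4832276 = ((205 + 2*37) + 1375591) + 4832276 = ((205 + 74) + 1375591) + 4832276 = (279 + 1375591) + 4832276 = 1375870 + 4832276 = 6208146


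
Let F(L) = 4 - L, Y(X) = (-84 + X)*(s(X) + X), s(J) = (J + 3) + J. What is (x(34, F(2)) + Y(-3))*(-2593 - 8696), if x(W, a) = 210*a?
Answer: -10634238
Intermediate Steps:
s(J) = 3 + 2*J (s(J) = (3 + J) + J = 3 + 2*J)
Y(X) = (-84 + X)*(3 + 3*X) (Y(X) = (-84 + X)*((3 + 2*X) + X) = (-84 + X)*(3 + 3*X))
(x(34, F(2)) + Y(-3))*(-2593 - 8696) = (210*(4 - 1*2) + (-252 - 249*(-3) + 3*(-3)²))*(-2593 - 8696) = (210*(4 - 2) + (-252 + 747 + 3*9))*(-11289) = (210*2 + (-252 + 747 + 27))*(-11289) = (420 + 522)*(-11289) = 942*(-11289) = -10634238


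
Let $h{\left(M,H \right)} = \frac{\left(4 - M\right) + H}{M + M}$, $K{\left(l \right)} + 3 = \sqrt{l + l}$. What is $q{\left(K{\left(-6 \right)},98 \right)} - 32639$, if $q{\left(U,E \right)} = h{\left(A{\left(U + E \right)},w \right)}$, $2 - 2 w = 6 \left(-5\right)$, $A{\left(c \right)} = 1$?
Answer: $- \frac{65259}{2} \approx -32630.0$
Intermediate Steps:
$w = 16$ ($w = 1 - \frac{6 \left(-5\right)}{2} = 1 - -15 = 1 + 15 = 16$)
$K{\left(l \right)} = -3 + \sqrt{2} \sqrt{l}$ ($K{\left(l \right)} = -3 + \sqrt{l + l} = -3 + \sqrt{2 l} = -3 + \sqrt{2} \sqrt{l}$)
$h{\left(M,H \right)} = \frac{4 + H - M}{2 M}$
$q{\left(U,E \right)} = \frac{19}{2}$ ($q{\left(U,E \right)} = \frac{4 + 16 - 1}{2 \cdot 1} = \frac{1}{2} \cdot 1 \left(4 + 16 - 1\right) = \frac{1}{2} \cdot 1 \cdot 19 = \frac{19}{2}$)
$q{\left(K{\left(-6 \right)},98 \right)} - 32639 = \frac{19}{2} - 32639 = - \frac{65259}{2}$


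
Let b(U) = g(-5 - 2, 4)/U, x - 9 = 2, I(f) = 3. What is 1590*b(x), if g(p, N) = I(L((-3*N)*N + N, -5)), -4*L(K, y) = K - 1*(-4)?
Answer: 4770/11 ≈ 433.64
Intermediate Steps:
L(K, y) = -1 - K/4 (L(K, y) = -(K - 1*(-4))/4 = -(K + 4)/4 = -(4 + K)/4 = -1 - K/4)
g(p, N) = 3
x = 11 (x = 9 + 2 = 11)
b(U) = 3/U
1590*b(x) = 1590*(3/11) = 4770/11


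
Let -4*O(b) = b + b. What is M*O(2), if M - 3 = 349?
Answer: -352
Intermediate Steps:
M = 352 (M = 3 + 349 = 352)
O(b) = -b/2 (O(b) = -(b + b)/4 = -b/2)
M*O(2) = 352*(-½*2) = 352*(-1) = -352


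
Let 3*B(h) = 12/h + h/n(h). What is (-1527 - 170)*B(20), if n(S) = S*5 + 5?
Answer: -140851/315 ≈ -447.15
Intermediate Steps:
n(S) = 5 + 5*S (n(S) = 5*S + 5 = 5 + 5*S)
B(h) = 4/h + h/(3*(5 + 5*h)) (B(h) = (12/h + h/(5 + 5*h))/3 = 4/h + h/(3*(5 + 5*h)))
(-1527 - 170)*B(20) = (-1527 - 170)*((1/15)*(60 + 20² + 60*20)/(20*(1 + 20))) = -1697*(60 + 400 + 1200)/(15*20*21) = -1697*1660/(15*20*21) = -1697*83/315 = -140851/315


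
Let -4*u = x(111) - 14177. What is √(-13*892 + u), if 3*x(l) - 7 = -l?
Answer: I*√289551/6 ≈ 89.683*I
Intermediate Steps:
x(l) = 7/3 - l/3 (x(l) = 7/3 + (-l)/3 = 7/3 - l/3)
u = 42635/12 (u = -((7/3 - ⅓*111) - 14177)/4 = -((7/3 - 37) - 14177)/4 = -(-104/3 - 14177)/4 = -¼*(-42635/3) = 42635/12 ≈ 3552.9)
√(-13*892 + u) = √(-13*892 + 42635/12) = √(-11596 + 42635/12) = √(-96517/12) = I*√289551/6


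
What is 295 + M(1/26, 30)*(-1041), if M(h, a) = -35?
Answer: 36730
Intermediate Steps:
295 + M(1/26, 30)*(-1041) = 295 - 35*(-1041) = 295 + 36435 = 36730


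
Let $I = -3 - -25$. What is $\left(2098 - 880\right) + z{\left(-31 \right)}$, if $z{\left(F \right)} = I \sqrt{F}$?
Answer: $1218 + 22 i \sqrt{31} \approx 1218.0 + 122.49 i$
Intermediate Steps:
$I = 22$ ($I = -3 + 25 = 22$)
$z{\left(F \right)} = 22 \sqrt{F}$
$\left(2098 - 880\right) + z{\left(-31 \right)} = \left(2098 - 880\right) + 22 \sqrt{-31} = 1218 + 22 i \sqrt{31}$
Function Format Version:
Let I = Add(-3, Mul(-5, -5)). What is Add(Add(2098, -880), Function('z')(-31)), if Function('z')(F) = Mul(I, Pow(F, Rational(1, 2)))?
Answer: Add(1218, Mul(22, I, Pow(31, Rational(1, 2)))) ≈ Add(1218.0, Mul(122.49, I))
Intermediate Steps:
I = 22 (I = Add(-3, 25) = 22)
Function('z')(F) = Mul(22, Pow(F, Rational(1, 2)))
Add(Add(2098, -880), Function('z')(-31)) = Add(Add(2098, -880), Mul(22, Pow(-31, Rational(1, 2)))) = Add(1218, Mul(22, Mul(I, Pow(31, Rational(1, 2))))) = Add(1218, Mul(22, I, Pow(31, Rational(1, 2))))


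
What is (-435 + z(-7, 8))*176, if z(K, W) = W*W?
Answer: -65296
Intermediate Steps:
z(K, W) = W**2
(-435 + z(-7, 8))*176 = (-435 + 8**2)*176 = (-435 + 64)*176 = -371*176 = -65296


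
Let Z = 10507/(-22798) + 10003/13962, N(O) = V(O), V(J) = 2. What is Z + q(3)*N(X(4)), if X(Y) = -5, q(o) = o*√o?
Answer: 20337415/79576419 + 6*√3 ≈ 10.648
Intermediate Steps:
q(o) = o^(3/2)
N(O) = 2
Z = 20337415/79576419 (Z = 10507*(-1/22798) + 10003*(1/13962) = -10507/22798 + 10003/13962 = 20337415/79576419 ≈ 0.25557)
Z + q(3)*N(X(4)) = 20337415/79576419 + 3^(3/2)*2 = 20337415/79576419 + (3*√3)*2 = 20337415/79576419 + 6*√3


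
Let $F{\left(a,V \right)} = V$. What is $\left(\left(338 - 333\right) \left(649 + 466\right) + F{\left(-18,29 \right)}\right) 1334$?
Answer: $7475736$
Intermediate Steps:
$\left(\left(338 - 333\right) \left(649 + 466\right) + F{\left(-18,29 \right)}\right) 1334 = \left(\left(338 - 333\right) \left(649 + 466\right) + 29\right) 1334 = \left(5 \cdot 1115 + 29\right) 1334 = \left(5575 + 29\right) 1334 = 5604 \cdot 1334 = 7475736$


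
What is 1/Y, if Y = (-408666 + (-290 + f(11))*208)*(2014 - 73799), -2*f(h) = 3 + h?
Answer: 1/33770678970 ≈ 2.9611e-11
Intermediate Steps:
f(h) = -3/2 - h/2 (f(h) = -(3 + h)/2 = -3/2 - h/2)
Y = 33770678970 (Y = (-408666 + (-290 + (-3/2 - ½*11))*208)*(2014 - 73799) = (-408666 + (-290 + (-3/2 - 11/2))*208)*(-71785) = (-408666 + (-290 - 7)*208)*(-71785) = (-408666 - 297*208)*(-71785) = (-408666 - 61776)*(-71785) = -470442*(-71785) = 33770678970)
1/Y = 1/33770678970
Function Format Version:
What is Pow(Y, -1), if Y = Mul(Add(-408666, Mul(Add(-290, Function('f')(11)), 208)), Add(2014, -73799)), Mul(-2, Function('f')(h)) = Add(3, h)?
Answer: Rational(1, 33770678970) ≈ 2.9611e-11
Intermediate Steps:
Function('f')(h) = Add(Rational(-3, 2), Mul(Rational(-1, 2), h)) (Function('f')(h) = Mul(Rational(-1, 2), Add(3, h)) = Add(Rational(-3, 2), Mul(Rational(-1, 2), h)))
Y = 33770678970 (Y = Mul(Add(-408666, Mul(Add(-290, Add(Rational(-3, 2), Mul(Rational(-1, 2), 11))), 208)), Add(2014, -73799)) = Mul(Add(-408666, Mul(Add(-290, Add(Rational(-3, 2), Rational(-11, 2))), 208)), -71785) = Mul(Add(-408666, Mul(Add(-290, -7), 208)), -71785) = Mul(Add(-408666, Mul(-297, 208)), -71785) = Mul(Add(-408666, -61776), -71785) = Mul(-470442, -71785) = 33770678970)
Pow(Y, -1) = Pow(33770678970, -1) = Rational(1, 33770678970)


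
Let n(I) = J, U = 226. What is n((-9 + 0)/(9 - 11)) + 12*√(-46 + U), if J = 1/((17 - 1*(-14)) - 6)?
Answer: 1/25 + 72*√5 ≈ 161.04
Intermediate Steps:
J = 1/25 (J = 1/((17 + 14) - 6) = 1/(31 - 6) = 1/25 ≈ 0.040000)
n(I) = 1/25
n((-9 + 0)/(9 - 11)) + 12*√(-46 + U) = 1/25 + 12*√(-46 + 226) = 1/25 + 12*√180 = 1/25 + 12*(6*√5) = 1/25 + 72*√5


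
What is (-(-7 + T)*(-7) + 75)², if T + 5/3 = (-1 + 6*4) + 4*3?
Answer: 605284/9 ≈ 67254.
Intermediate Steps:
T = 100/3 (T = -5/3 + ((-1 + 6*4) + 4*3) = -5/3 + ((-1 + 24) + 12) = -5/3 + (23 + 12) = -5/3 + 35 = 100/3 ≈ 33.333)
(-(-7 + T)*(-7) + 75)² = (-(-7 + 100/3)*(-7) + 75)² = (-79*(-7)/3 + 75)² = (-1*(-553/3) + 75)² = (553/3 + 75)² = (778/3)² = 605284/9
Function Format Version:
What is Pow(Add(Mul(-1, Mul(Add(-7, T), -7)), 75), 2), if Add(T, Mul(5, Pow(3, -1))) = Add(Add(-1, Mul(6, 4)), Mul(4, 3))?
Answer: Rational(605284, 9) ≈ 67254.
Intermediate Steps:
T = Rational(100, 3) (T = Add(Rational(-5, 3), Add(Add(-1, Mul(6, 4)), Mul(4, 3))) = Add(Rational(-5, 3), Add(Add(-1, 24), 12)) = Add(Rational(-5, 3), Add(23, 12)) = Add(Rational(-5, 3), 35) = Rational(100, 3) ≈ 33.333)
Pow(Add(Mul(-1, Mul(Add(-7, T), -7)), 75), 2) = Pow(Add(Mul(-1, Mul(Add(-7, Rational(100, 3)), -7)), 75), 2) = Pow(Add(Mul(-1, Mul(Rational(79, 3), -7)), 75), 2) = Pow(Add(Mul(-1, Rational(-553, 3)), 75), 2) = Pow(Add(Rational(553, 3), 75), 2) = Pow(Rational(778, 3), 2) = Rational(605284, 9)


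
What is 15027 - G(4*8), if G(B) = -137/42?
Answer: 631271/42 ≈ 15030.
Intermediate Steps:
G(B) = -137/42 (G(B) = -137*1/42 = -137/42)
15027 - G(4*8) = 15027 - 1*(-137/42) = 15027 + 137/42 = 631271/42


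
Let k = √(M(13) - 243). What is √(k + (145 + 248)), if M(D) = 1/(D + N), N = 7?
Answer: √(39300 + 10*I*√24295)/10 ≈ 19.828 + 0.39305*I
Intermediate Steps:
M(D) = 1/(7 + D) (M(D) = 1/(D + 7) = 1/(7 + D))
k = I*√24295/10 (k = √(1/(7 + 13) - 243) = √(1/20 - 243) = √(-4859/20) = I*√24295/10 ≈ 15.587*I)
√(k + (145 + 248)) = √(I*√24295/10 + (145 + 248)) = √(I*√24295/10 + 393) = √(393 + I*√24295/10)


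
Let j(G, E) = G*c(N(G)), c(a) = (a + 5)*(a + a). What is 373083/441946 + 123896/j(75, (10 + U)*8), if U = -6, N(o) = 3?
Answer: 1753076263/49718925 ≈ 35.260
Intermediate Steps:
c(a) = 2*a*(5 + a) (c(a) = (5 + a)*(2*a) = 2*a*(5 + a))
j(G, E) = 48*G (j(G, E) = G*(2*3*(5 + 3)) = G*(2*3*8) = G*48 = 48*G)
373083/441946 + 123896/j(75, (10 + U)*8) = 373083/441946 + 123896/((48*75)) = 373083*(1/441946) + 123896/3600 = 373083/441946 + 123896*(1/3600) = 373083/441946 + 15487/450 = 1753076263/49718925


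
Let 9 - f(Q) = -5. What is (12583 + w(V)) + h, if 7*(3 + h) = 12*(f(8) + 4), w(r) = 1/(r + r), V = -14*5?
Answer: 252217/20 ≈ 12611.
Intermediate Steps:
f(Q) = 14 (f(Q) = 9 - 1*(-5) = 9 + 5 = 14)
V = -70
w(r) = 1/(2*r)
h = 195/7 (h = -3 + (12*(14 + 4))/7 = -3 + (12*18)/7 = -3 + (⅐)*216 = -3 + 216/7 = 195/7 ≈ 27.857)
(12583 + w(V)) + h = (12583 + (½)/(-70)) + 195/7 = (12583 + (½)*(-1/70)) + 195/7 = (12583 - 1/140) + 195/7 = 1761619/140 + 195/7 = 252217/20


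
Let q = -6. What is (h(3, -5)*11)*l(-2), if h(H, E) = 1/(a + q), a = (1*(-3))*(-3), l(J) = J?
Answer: -22/3 ≈ -7.3333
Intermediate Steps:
a = 9 (a = -3*(-3) = 9)
h(H, E) = ⅓ (h(H, E) = 1/(9 - 6) = 1/3 = ⅓)
(h(3, -5)*11)*l(-2) = ((⅓)*11)*(-2) = (11/3)*(-2) = -22/3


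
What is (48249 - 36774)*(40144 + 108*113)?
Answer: 600693300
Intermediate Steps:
(48249 - 36774)*(40144 + 108*113) = 11475*(40144 + 12204) = 11475*52348 = 600693300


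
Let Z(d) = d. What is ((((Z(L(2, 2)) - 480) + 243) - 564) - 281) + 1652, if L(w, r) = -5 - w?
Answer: 563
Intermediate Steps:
((((Z(L(2, 2)) - 480) + 243) - 564) - 281) + 1652 = (((((-5 - 1*2) - 480) + 243) - 564) - 281) + 1652 = (((((-5 - 2) - 480) + 243) - 564) - 281) + 1652 = ((((-7 - 480) + 243) - 564) - 281) + 1652 = (((-487 + 243) - 564) - 281) + 1652 = ((-244 - 564) - 281) + 1652 = (-808 - 281) + 1652 = -1089 + 1652 = 563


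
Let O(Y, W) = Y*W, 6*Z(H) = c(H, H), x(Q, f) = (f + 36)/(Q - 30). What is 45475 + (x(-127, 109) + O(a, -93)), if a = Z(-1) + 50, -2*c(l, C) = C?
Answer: 25632653/628 ≈ 40816.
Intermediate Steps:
c(l, C) = -C/2
x(Q, f) = (36 + f)/(-30 + Q)
Z(H) = -H/12 (Z(H) = (-H/2)/6 = -H/12)
a = 601/12 (a = -1/12*(-1) + 50 = 1/12 + 50 = 601/12 ≈ 50.083)
O(Y, W) = W*Y
45475 + (x(-127, 109) + O(a, -93)) = 45475 + ((36 + 109)/(-30 - 127) - 93*601/12) = 45475 + (145/(-157) - 18631/4) = 45475 + (-1/157*145 - 18631/4) = 45475 + (-145/157 - 18631/4) = 45475 - 2925647/628 = 25632653/628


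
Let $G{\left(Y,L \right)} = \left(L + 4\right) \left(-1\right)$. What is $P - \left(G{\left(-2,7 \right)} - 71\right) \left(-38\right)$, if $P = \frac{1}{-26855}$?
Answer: $- \frac{83680181}{26855} \approx -3116.0$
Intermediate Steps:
$G{\left(Y,L \right)} = -4 - L$ ($G{\left(Y,L \right)} = \left(4 + L\right) \left(-1\right) = -4 - L$)
$P = - \frac{1}{26855} \approx -3.7237 \cdot 10^{-5}$
$P - \left(G{\left(-2,7 \right)} - 71\right) \left(-38\right) = - \frac{1}{26855} - \left(\left(-4 - 7\right) - 71\right) \left(-38\right) = - \frac{1}{26855} - \left(-11 - 71\right) \left(-38\right) = - \frac{1}{26855} - \left(-82\right) \left(-38\right) = - \frac{1}{26855} - 3116 = - \frac{83680181}{26855}$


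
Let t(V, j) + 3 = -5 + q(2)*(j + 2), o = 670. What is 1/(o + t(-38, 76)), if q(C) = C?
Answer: 1/818 ≈ 0.0012225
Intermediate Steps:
t(V, j) = -4 + 2*j (t(V, j) = -3 + (-5 + 2*(j + 2)) = -3 + (-5 + 2*(2 + j)) = -3 + (-5 + (4 + 2*j)) = -3 + (-1 + 2*j) = -4 + 2*j)
1/(o + t(-38, 76)) = 1/(670 + (-4 + 2*76)) = 1/(670 + (-4 + 152)) = 1/(670 + 148) = 1/818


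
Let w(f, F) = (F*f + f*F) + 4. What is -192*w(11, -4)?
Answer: 16128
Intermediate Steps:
w(f, F) = 4 + 2*F*f (w(f, F) = (F*f + F*f) + 4 = 2*F*f + 4 = 4 + 2*F*f)
-192*w(11, -4) = -192*(4 + 2*(-4)*11) = -192*(4 - 88) = -192*(-84) = 16128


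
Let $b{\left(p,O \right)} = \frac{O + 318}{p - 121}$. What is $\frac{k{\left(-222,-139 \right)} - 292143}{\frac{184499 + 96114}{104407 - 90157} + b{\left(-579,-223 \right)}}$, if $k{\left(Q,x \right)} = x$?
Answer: $- \frac{58310259000}{3901507} \approx -14946.0$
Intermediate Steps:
$b{\left(p,O \right)} = \frac{318 + O}{-121 + p}$
$\frac{k{\left(-222,-139 \right)} - 292143}{\frac{184499 + 96114}{104407 - 90157} + b{\left(-579,-223 \right)}} = \frac{-139 - 292143}{\frac{184499 + 96114}{104407 - 90157} + \frac{318 - 223}{-121 - 579}} = - \frac{292282}{\frac{280613}{14250} + \frac{1}{-700} \cdot 95} = - \frac{292282}{280613 \cdot \frac{1}{14250} - \frac{19}{140}} = - \frac{292282}{\frac{280613}{14250} - \frac{19}{140}} = - \frac{292282}{\frac{3901507}{199500}} = \left(-292282\right) \frac{199500}{3901507} = - \frac{58310259000}{3901507}$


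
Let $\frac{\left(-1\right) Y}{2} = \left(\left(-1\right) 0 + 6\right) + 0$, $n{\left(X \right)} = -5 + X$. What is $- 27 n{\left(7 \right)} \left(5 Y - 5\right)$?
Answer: $3510$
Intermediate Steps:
$Y = -12$ ($Y = - 2 \left(\left(\left(-1\right) 0 + 6\right) + 0\right) = - 2 \left(\left(0 + 6\right) + 0\right) = - 2 \left(6 + 0\right) = \left(-2\right) 6 = -12$)
$- 27 n{\left(7 \right)} \left(5 Y - 5\right) = - 27 \left(-5 + 7\right) \left(5 \left(-12\right) - 5\right) = \left(-27\right) 2 \left(-60 - 5\right) = \left(-54\right) \left(-65\right) = 3510$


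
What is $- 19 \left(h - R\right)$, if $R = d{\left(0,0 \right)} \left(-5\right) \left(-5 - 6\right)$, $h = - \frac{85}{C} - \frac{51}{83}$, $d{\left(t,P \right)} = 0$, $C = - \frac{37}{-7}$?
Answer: $\frac{974168}{3071} \approx 317.22$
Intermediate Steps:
$C = \frac{37}{7}$ ($C = \left(-37\right) \left(- \frac{1}{7}\right) = \frac{37}{7} \approx 5.2857$)
$h = - \frac{51272}{3071}$ ($h = - \frac{85}{\frac{37}{7}} - \frac{51}{83} = \left(-85\right) \frac{7}{37} - \frac{51}{83} = - \frac{595}{37} - \frac{51}{83} = - \frac{51272}{3071} \approx -16.696$)
$R = 0$ ($R = 0 \left(-5\right) \left(-5 - 6\right) = 0 \left(-5 - 6\right) = 0 \left(-11\right) = 0$)
$- 19 \left(h - R\right) = - 19 \left(- \frac{51272}{3071} - 0\right) = - 19 \left(- \frac{51272}{3071} + 0\right) = \left(-19\right) \left(- \frac{51272}{3071}\right) = \frac{974168}{3071}$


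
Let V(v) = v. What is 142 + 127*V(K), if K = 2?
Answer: 396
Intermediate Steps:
142 + 127*V(K) = 142 + 127*2 = 142 + 254 = 396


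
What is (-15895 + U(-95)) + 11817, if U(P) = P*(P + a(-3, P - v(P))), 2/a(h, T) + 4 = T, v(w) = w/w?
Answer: 49489/10 ≈ 4948.9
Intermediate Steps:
v(w) = 1
a(h, T) = 2/(-4 + T)
U(P) = P*(P + 2/(-5 + P)) (U(P) = P*(P + 2/(-4 + (P - 1*1))) = P*(P + 2/(-4 + (P - 1))) = P*(P + 2/(-4 + (-1 + P))) = P*(P + 2/(-5 + P)))
(-15895 + U(-95)) + 11817 = (-15895 - 95*(2 - 95*(-5 - 95))/(-5 - 95)) + 11817 = (-15895 - 95*(2 - 95*(-100))/(-100)) + 11817 = (-15895 - 95*(-1/100)*(2 + 9500)) + 11817 = (-15895 - 95*(-1/100)*9502) + 11817 = (-15895 + 90269/10) + 11817 = -68681/10 + 11817 = 49489/10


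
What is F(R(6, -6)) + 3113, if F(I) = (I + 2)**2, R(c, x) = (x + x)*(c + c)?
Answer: 23277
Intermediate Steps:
R(c, x) = 4*c*x (R(c, x) = (2*x)*(2*c) = 4*c*x)
F(I) = (2 + I)**2
F(R(6, -6)) + 3113 = (2 + 4*6*(-6))**2 + 3113 = (2 - 144)**2 + 3113 = (-142)**2 + 3113 = 20164 + 3113 = 23277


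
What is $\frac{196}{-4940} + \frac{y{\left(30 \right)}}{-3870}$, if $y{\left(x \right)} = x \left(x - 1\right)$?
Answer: $- \frac{42136}{159315} \approx -0.26448$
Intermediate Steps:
$y{\left(x \right)} = x \left(-1 + x\right)$
$\frac{196}{-4940} + \frac{y{\left(30 \right)}}{-3870} = \frac{196}{-4940} + \frac{30 \left(-1 + 30\right)}{-3870} = 196 \left(- \frac{1}{4940}\right) + 30 \cdot 29 \left(- \frac{1}{3870}\right) = - \frac{49}{1235} + 870 \left(- \frac{1}{3870}\right) = - \frac{49}{1235} - \frac{29}{129} = - \frac{42136}{159315}$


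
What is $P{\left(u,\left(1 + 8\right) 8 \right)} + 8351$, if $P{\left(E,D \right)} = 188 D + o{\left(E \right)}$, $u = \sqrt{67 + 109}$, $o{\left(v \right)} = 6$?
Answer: $21893$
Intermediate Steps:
$u = 4 \sqrt{11}$ ($u = \sqrt{176} = 4 \sqrt{11} \approx 13.266$)
$P{\left(E,D \right)} = 6 + 188 D$ ($P{\left(E,D \right)} = 188 D + 6 = 6 + 188 D$)
$P{\left(u,\left(1 + 8\right) 8 \right)} + 8351 = \left(6 + 188 \left(1 + 8\right) 8\right) + 8351 = \left(6 + 188 \cdot 9 \cdot 8\right) + 8351 = \left(6 + 188 \cdot 72\right) + 8351 = \left(6 + 13536\right) + 8351 = 13542 + 8351 = 21893$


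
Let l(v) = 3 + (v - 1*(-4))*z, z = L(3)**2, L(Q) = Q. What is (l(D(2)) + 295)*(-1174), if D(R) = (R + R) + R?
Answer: -455512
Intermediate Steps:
D(R) = 3*R (D(R) = 2*R + R = 3*R)
z = 9 (z = 3**2 = 9)
l(v) = 39 + 9*v (l(v) = 3 + (v - 1*(-4))*9 = 3 + (v + 4)*9 = 3 + (4 + v)*9 = 3 + (36 + 9*v) = 39 + 9*v)
(l(D(2)) + 295)*(-1174) = ((39 + 9*(3*2)) + 295)*(-1174) = ((39 + 9*6) + 295)*(-1174) = ((39 + 54) + 295)*(-1174) = (93 + 295)*(-1174) = 388*(-1174) = -455512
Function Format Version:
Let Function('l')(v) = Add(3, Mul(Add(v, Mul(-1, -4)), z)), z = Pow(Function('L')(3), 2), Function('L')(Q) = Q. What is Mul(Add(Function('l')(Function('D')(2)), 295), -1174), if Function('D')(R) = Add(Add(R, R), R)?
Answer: -455512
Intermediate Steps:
Function('D')(R) = Mul(3, R) (Function('D')(R) = Add(Mul(2, R), R) = Mul(3, R))
z = 9 (z = Pow(3, 2) = 9)
Function('l')(v) = Add(39, Mul(9, v)) (Function('l')(v) = Add(3, Mul(Add(v, Mul(-1, -4)), 9)) = Add(3, Mul(Add(v, 4), 9)) = Add(3, Mul(Add(4, v), 9)) = Add(3, Add(36, Mul(9, v))) = Add(39, Mul(9, v)))
Mul(Add(Function('l')(Function('D')(2)), 295), -1174) = Mul(Add(Add(39, Mul(9, Mul(3, 2))), 295), -1174) = Mul(Add(Add(39, Mul(9, 6)), 295), -1174) = Mul(Add(Add(39, 54), 295), -1174) = Mul(Add(93, 295), -1174) = Mul(388, -1174) = -455512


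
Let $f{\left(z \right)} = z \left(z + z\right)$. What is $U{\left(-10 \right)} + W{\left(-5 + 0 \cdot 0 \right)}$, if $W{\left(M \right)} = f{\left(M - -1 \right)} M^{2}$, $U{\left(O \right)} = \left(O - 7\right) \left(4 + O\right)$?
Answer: $902$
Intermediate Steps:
$f{\left(z \right)} = 2 z^{2}$ ($f{\left(z \right)} = z 2 z = 2 z^{2}$)
$U{\left(O \right)} = \left(-7 + O\right) \left(4 + O\right)$
$W{\left(M \right)} = 2 M^{2} \left(1 + M\right)^{2}$ ($W{\left(M \right)} = 2 \left(M - -1\right)^{2} M^{2} = 2 \left(M + 1\right)^{2} M^{2} = 2 \left(1 + M\right)^{2} M^{2} = 2 M^{2} \left(1 + M\right)^{2}$)
$U{\left(-10 \right)} + W{\left(-5 + 0 \cdot 0 \right)} = \left(-28 + \left(-10\right)^{2} - -30\right) + 2 \left(-5 + 0 \cdot 0\right)^{2} \left(1 + \left(-5 + 0 \cdot 0\right)\right)^{2} = \left(-28 + 100 + 30\right) + 2 \left(-5 + 0\right)^{2} \left(1 + \left(-5 + 0\right)\right)^{2} = 102 + 2 \left(-5\right)^{2} \left(1 - 5\right)^{2} = 102 + 2 \cdot 25 \left(-4\right)^{2} = 102 + 2 \cdot 25 \cdot 16 = 102 + 800 = 902$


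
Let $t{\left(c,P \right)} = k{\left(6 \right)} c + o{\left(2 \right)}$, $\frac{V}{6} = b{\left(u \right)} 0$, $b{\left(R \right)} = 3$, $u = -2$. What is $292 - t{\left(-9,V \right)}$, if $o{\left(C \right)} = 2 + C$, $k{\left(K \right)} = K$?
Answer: $342$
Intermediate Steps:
$V = 0$ ($V = 6 \cdot 3 \cdot 0 = 6 \cdot 0 = 0$)
$t{\left(c,P \right)} = 4 + 6 c$ ($t{\left(c,P \right)} = 6 c + \left(2 + 2\right) = 6 c + 4 = 4 + 6 c$)
$292 - t{\left(-9,V \right)} = 292 - \left(4 + 6 \left(-9\right)\right) = 292 - \left(4 - 54\right) = 292 - -50 = 292 + 50 = 342$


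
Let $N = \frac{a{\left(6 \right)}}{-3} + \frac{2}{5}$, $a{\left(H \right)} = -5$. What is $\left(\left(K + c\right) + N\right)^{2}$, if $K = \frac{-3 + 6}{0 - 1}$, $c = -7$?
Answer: $\frac{14161}{225} \approx 62.938$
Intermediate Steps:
$K = -3$ ($K = \frac{3}{-1} = 3 \left(-1\right) = -3$)
$N = \frac{31}{15}$ ($N = - \frac{5}{-3} + \frac{2}{5} = \left(-5\right) \left(- \frac{1}{3}\right) + 2 \cdot \frac{1}{5} = \frac{5}{3} + \frac{2}{5} = \frac{31}{15} \approx 2.0667$)
$\left(\left(K + c\right) + N\right)^{2} = \left(\left(-3 - 7\right) + \frac{31}{15}\right)^{2} = \left(-10 + \frac{31}{15}\right)^{2} = \left(- \frac{119}{15}\right)^{2} = \frac{14161}{225}$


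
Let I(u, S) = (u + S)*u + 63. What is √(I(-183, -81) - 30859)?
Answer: 2*√4379 ≈ 132.35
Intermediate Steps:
I(u, S) = 63 + u*(S + u) (I(u, S) = (S + u)*u + 63 = u*(S + u) + 63 = 63 + u*(S + u))
√(I(-183, -81) - 30859) = √((63 + (-183)² - 81*(-183)) - 30859) = √((63 + 33489 + 14823) - 30859) = √(48375 - 30859) = √17516 = 2*√4379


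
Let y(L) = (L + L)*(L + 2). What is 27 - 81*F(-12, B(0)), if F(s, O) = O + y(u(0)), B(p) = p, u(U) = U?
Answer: 27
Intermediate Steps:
y(L) = 2*L*(2 + L) (y(L) = (2*L)*(2 + L) = 2*L*(2 + L))
F(s, O) = O (F(s, O) = O + 2*0*(2 + 0) = O + 2*0*2 = O + 0 = O)
27 - 81*F(-12, B(0)) = 27 - 81*0 = 27 + 0 = 27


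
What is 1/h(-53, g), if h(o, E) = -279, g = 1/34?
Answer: -1/279 ≈ -0.0035842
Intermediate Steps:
g = 1/34 ≈ 0.029412
1/h(-53, g) = 1/(-279) = -1/279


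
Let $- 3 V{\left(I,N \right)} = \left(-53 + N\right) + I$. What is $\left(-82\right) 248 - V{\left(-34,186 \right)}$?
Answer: $-20303$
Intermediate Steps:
$V{\left(I,N \right)} = \frac{53}{3} - \frac{I}{3} - \frac{N}{3}$ ($V{\left(I,N \right)} = - \frac{\left(-53 + N\right) + I}{3} = - \frac{-53 + I + N}{3} = \frac{53}{3} - \frac{I}{3} - \frac{N}{3}$)
$\left(-82\right) 248 - V{\left(-34,186 \right)} = \left(-82\right) 248 - \left(\frac{53}{3} - - \frac{34}{3} - 62\right) = -20336 - \left(\frac{53}{3} + \frac{34}{3} - 62\right) = -20336 - -33 = -20336 + 33 = -20303$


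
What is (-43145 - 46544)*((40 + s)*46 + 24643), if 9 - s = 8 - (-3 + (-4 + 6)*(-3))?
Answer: -2342228235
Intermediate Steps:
s = -8 (s = 9 - (8 - (-3 + (-4 + 6)*(-3))) = 9 - (8 - (-3 + 2*(-3))) = 9 - (8 - (-3 - 6)) = 9 - (8 - 1*(-9)) = 9 - (8 + 9) = 9 - 1*17 = 9 - 17 = -8)
(-43145 - 46544)*((40 + s)*46 + 24643) = (-43145 - 46544)*((40 - 8)*46 + 24643) = -89689*(32*46 + 24643) = -89689*(1472 + 24643) = -89689*26115 = -2342228235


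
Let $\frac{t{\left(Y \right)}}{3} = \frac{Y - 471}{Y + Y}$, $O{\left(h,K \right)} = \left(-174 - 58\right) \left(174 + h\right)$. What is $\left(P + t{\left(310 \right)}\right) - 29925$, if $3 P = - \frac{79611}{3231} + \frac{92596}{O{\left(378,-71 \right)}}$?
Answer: $- \frac{159986232656789}{5344590960} \approx -29934.0$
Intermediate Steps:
$O{\left(h,K \right)} = -40368 - 232 h$ ($O{\left(h,K \right)} = - 232 \left(174 + h\right) = -40368 - 232 h$)
$P = - \frac{291513355}{34481232}$ ($P = \frac{- \frac{79611}{3231} + \frac{92596}{-40368 - 87696}}{3} = \frac{\left(-79611\right) \frac{1}{3231} + \frac{92596}{-40368 - 87696}}{3} = \frac{- \frac{26537}{1077} + \frac{92596}{-128064}}{3} = \frac{- \frac{26537}{1077} + 92596 \left(- \frac{1}{128064}\right)}{3} = \frac{- \frac{26537}{1077} - \frac{23149}{32016}}{3} = \frac{1}{3} \left(- \frac{291513355}{11493744}\right) = - \frac{291513355}{34481232} \approx -8.4543$)
$t{\left(Y \right)} = \frac{3 \left(-471 + Y\right)}{2 Y}$ ($t{\left(Y \right)} = 3 \frac{Y - 471}{Y + Y} = 3 \frac{-471 + Y}{2 Y} = \frac{3 \left(-471 + Y\right)}{2 Y}$)
$\left(P + t{\left(310 \right)}\right) - 29925 = \left(- \frac{291513355}{34481232} + \frac{3 \left(-471 + 310\right)}{2 \cdot 310}\right) - 29925 = \left(- \frac{291513355}{34481232} + \frac{3}{2} \cdot \frac{1}{310} \left(-161\right)\right) - 29925 = \left(- \frac{291513355}{34481232} - \frac{483}{620}\right) - 29925 = - \frac{49348178789}{5344590960} - 29925 = - \frac{159986232656789}{5344590960}$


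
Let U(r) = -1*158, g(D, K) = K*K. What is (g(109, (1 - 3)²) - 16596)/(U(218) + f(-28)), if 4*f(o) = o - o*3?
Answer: 4145/36 ≈ 115.14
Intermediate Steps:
g(D, K) = K²
U(r) = -158
f(o) = -o/2 (f(o) = (o - o*3)/4 = (o - 3*o)/4 = (-2*o)/4 = -o/2)
(g(109, (1 - 3)²) - 16596)/(U(218) + f(-28)) = (((1 - 3)²)² - 16596)/(-158 - ½*(-28)) = (((-2)²)² - 16596)/(-158 + 14) = (4² - 16596)/(-144) = (16 - 16596)*(-1/144) = -16580*(-1/144) = 4145/36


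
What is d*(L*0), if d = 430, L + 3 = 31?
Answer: 0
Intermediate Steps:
L = 28 (L = -3 + 31 = 28)
d*(L*0) = 430*(28*0) = 430*0 = 0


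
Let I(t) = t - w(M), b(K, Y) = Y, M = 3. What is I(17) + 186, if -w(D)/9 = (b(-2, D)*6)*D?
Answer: 689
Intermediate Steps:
w(D) = -54*D² (w(D) = -9*D*6*D = -9*6*D*D = -54*D²)
I(t) = 486 + t (I(t) = t - (-54)*3² = t - (-54)*9 = t - 1*(-486) = t + 486 = 486 + t)
I(17) + 186 = (486 + 17) + 186 = 503 + 186 = 689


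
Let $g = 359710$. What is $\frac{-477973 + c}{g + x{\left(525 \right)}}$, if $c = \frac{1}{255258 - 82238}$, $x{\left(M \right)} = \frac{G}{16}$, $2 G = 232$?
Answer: $- \frac{27566296153}{20746092865} \approx -1.3287$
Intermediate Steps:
$G = 116$ ($G = \frac{1}{2} \cdot 232 = 116$)
$x{\left(M \right)} = \frac{29}{4}$ ($x{\left(M \right)} = \frac{116}{16} = 116 \cdot \frac{1}{16} = \frac{29}{4}$)
$c = \frac{1}{173020} \approx 5.7797 \cdot 10^{-6}$
$\frac{-477973 + c}{g + x{\left(525 \right)}} = \frac{-477973 + \frac{1}{173020}}{359710 + \frac{29}{4}} = - \frac{82698888459}{173020 \cdot \frac{1438869}{4}} = \left(- \frac{82698888459}{173020}\right) \frac{4}{1438869} = - \frac{27566296153}{20746092865}$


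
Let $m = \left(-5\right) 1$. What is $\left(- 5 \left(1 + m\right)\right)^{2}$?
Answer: $400$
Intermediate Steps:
$m = -5$
$\left(- 5 \left(1 + m\right)\right)^{2} = \left(- 5 \left(1 - 5\right)\right)^{2} = \left(\left(-5\right) \left(-4\right)\right)^{2} = 20^{2} = 400$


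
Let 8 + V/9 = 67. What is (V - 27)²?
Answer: 254016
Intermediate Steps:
V = 531 (V = -72 + 9*67 = -72 + 603 = 531)
(V - 27)² = (531 - 27)² = 504² = 254016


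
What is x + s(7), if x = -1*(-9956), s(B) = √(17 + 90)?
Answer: 9956 + √107 ≈ 9966.3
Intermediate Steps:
s(B) = √107
x = 9956
x + s(7) = 9956 + √107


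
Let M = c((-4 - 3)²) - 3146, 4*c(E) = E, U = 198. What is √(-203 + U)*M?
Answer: -12535*I*√5/4 ≈ -7007.3*I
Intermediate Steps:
c(E) = E/4
M = -12535/4 (M = (-4 - 3)²/4 - 3146 = (¼)*(-7)² - 3146 = (¼)*49 - 3146 = 49/4 - 3146 = -12535/4 ≈ -3133.8)
√(-203 + U)*M = √(-203 + 198)*(-12535/4) = √(-5)*(-12535/4) = (I*√5)*(-12535/4) = -12535*I*√5/4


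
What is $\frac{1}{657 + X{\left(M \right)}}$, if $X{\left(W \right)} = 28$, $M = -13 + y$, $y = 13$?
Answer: $\frac{1}{685} \approx 0.0014599$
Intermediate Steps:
$M = 0$ ($M = -13 + 13 = 0$)
$\frac{1}{657 + X{\left(M \right)}} = \frac{1}{657 + 28} = \frac{1}{685}$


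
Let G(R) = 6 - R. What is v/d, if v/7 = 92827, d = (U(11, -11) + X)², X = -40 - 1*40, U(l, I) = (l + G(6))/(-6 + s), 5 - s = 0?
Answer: 13261/169 ≈ 78.467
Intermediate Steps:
s = 5 (s = 5 - 1*0 = 5 + 0 = 5)
U(l, I) = -l (U(l, I) = (l + (6 - 1*6))/(-6 + 5) = (l + (6 - 6))/(-1) = (l + 0)*(-1) = l*(-1) = -l)
X = -80 (X = -40 - 40 = -80)
d = 8281 (d = (-1*11 - 80)² = (-11 - 80)² = (-91)² = 8281)
v = 649789 (v = 7*92827 = 649789)
v/d = 649789/8281 = 649789*(1/8281) = 13261/169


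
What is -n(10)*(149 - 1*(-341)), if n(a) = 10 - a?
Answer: 0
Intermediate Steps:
-n(10)*(149 - 1*(-341)) = -(10 - 1*10)*(149 - 1*(-341)) = -(10 - 10)*(149 + 341) = -0*490 = -1*0 = 0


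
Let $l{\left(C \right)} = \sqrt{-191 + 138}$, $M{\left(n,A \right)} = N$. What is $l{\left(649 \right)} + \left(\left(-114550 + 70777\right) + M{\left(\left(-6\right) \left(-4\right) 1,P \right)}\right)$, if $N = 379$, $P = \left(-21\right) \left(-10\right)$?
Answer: $-43394 + i \sqrt{53} \approx -43394.0 + 7.2801 i$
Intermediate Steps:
$P = 210$
$M{\left(n,A \right)} = 379$
$l{\left(C \right)} = i \sqrt{53}$ ($l{\left(C \right)} = \sqrt{-53} = i \sqrt{53}$)
$l{\left(649 \right)} + \left(\left(-114550 + 70777\right) + M{\left(\left(-6\right) \left(-4\right) 1,P \right)}\right) = i \sqrt{53} + \left(\left(-114550 + 70777\right) + 379\right) = i \sqrt{53} + \left(-43773 + 379\right) = i \sqrt{53} - 43394 = -43394 + i \sqrt{53}$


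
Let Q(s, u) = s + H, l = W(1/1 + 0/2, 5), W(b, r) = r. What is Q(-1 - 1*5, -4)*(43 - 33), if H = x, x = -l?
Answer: -110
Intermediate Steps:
l = 5
x = -5 (x = -1*5 = -5)
H = -5
Q(s, u) = -5 + s (Q(s, u) = s - 5 = -5 + s)
Q(-1 - 1*5, -4)*(43 - 33) = (-5 + (-1 - 1*5))*(43 - 33) = (-5 + (-1 - 5))*10 = (-5 - 6)*10 = -11*10 = -110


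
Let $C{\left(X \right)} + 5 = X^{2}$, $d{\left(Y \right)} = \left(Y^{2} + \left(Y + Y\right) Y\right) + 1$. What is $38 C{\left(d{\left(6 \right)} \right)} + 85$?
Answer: $451373$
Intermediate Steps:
$d{\left(Y \right)} = 1 + 3 Y^{2}$ ($d{\left(Y \right)} = \left(Y^{2} + 2 Y Y\right) + 1 = \left(Y^{2} + 2 Y^{2}\right) + 1 = 3 Y^{2} + 1 = 1 + 3 Y^{2}$)
$C{\left(X \right)} = -5 + X^{2}$
$38 C{\left(d{\left(6 \right)} \right)} + 85 = 38 \left(-5 + \left(1 + 3 \cdot 6^{2}\right)^{2}\right) + 85 = 38 \left(-5 + \left(1 + 3 \cdot 36\right)^{2}\right) + 85 = 38 \left(-5 + \left(1 + 108\right)^{2}\right) + 85 = 38 \left(-5 + 109^{2}\right) + 85 = 38 \left(-5 + 11881\right) + 85 = 38 \cdot 11876 + 85 = 451288 + 85 = 451373$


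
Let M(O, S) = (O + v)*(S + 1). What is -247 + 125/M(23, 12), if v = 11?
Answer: -109049/442 ≈ -246.72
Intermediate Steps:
M(O, S) = (1 + S)*(11 + O) (M(O, S) = (O + 11)*(S + 1) = (11 + O)*(1 + S) = (1 + S)*(11 + O))
-247 + 125/M(23, 12) = -247 + 125/(11 + 23 + 11*12 + 23*12) = -247 + 125/(11 + 23 + 132 + 276) = -247 + 125/442 = -109049/442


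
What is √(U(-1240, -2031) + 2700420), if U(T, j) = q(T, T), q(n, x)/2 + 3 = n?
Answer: √2697934 ≈ 1642.5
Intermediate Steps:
q(n, x) = -6 + 2*n
U(T, j) = -6 + 2*T
√(U(-1240, -2031) + 2700420) = √((-6 + 2*(-1240)) + 2700420) = √((-6 - 2480) + 2700420) = √(-2486 + 2700420) = √2697934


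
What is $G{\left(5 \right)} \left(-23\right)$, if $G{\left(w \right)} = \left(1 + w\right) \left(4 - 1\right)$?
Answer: $-414$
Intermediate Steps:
$G{\left(w \right)} = 3 + 3 w$ ($G{\left(w \right)} = \left(1 + w\right) 3 = 3 + 3 w$)
$G{\left(5 \right)} \left(-23\right) = \left(3 + 3 \cdot 5\right) \left(-23\right) = \left(3 + 15\right) \left(-23\right) = 18 \left(-23\right) = -414$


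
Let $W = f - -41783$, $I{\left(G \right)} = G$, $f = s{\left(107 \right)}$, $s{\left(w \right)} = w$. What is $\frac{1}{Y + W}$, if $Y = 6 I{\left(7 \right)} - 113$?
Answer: $\frac{1}{41819} \approx 2.3913 \cdot 10^{-5}$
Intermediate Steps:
$f = 107$
$Y = -71$ ($Y = 6 \cdot 7 - 113 = 42 - 113 = -71$)
$W = 41890$ ($W = 107 - -41783 = 107 + 41783 = 41890$)
$\frac{1}{Y + W} = \frac{1}{-71 + 41890} = \frac{1}{41819}$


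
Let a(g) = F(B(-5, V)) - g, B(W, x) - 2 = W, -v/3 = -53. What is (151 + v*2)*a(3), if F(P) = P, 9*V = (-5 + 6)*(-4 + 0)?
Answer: -2814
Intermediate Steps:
v = 159 (v = -3*(-53) = 159)
V = -4/9 (V = ((-5 + 6)*(-4 + 0))/9 = (1*(-4))/9 = (⅑)*(-4) = -4/9 ≈ -0.44444)
B(W, x) = 2 + W
a(g) = -3 - g (a(g) = (2 - 5) - g = -3 - g)
(151 + v*2)*a(3) = (151 + 159*2)*(-3 - 1*3) = (151 + 318)*(-3 - 3) = 469*(-6) = -2814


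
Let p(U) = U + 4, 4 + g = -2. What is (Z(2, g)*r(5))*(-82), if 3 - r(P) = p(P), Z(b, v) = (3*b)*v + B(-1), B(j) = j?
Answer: -18204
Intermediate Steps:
g = -6 (g = -4 - 2 = -6)
p(U) = 4 + U
Z(b, v) = -1 + 3*b*v (Z(b, v) = (3*b)*v - 1 = 3*b*v - 1 = -1 + 3*b*v)
r(P) = -1 - P (r(P) = 3 - (4 + P) = 3 + (-4 - P) = -1 - P)
(Z(2, g)*r(5))*(-82) = ((-1 + 3*2*(-6))*(-1 - 1*5))*(-82) = ((-1 - 36)*(-1 - 5))*(-82) = -37*(-6)*(-82) = 222*(-82) = -18204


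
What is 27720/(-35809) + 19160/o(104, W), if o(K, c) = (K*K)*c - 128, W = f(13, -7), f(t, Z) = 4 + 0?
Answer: -63703685/193082128 ≈ -0.32993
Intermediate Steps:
f(t, Z) = 4
W = 4
o(K, c) = -128 + c*K² (o(K, c) = K²*c - 128 = c*K² - 128 = -128 + c*K²)
27720/(-35809) + 19160/o(104, W) = 27720/(-35809) + 19160/(-128 + 4*104²) = 27720*(-1/35809) + 19160/(-128 + 4*10816) = -27720/35809 + 19160/(-128 + 43264) = -27720/35809 + 19160/43136 = -27720/35809 + 19160*(1/43136) = -27720/35809 + 2395/5392 = -63703685/193082128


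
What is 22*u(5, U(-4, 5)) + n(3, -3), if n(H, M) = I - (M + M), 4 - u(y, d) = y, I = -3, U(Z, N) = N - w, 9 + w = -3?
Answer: -19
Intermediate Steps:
w = -12 (w = -9 - 3 = -12)
U(Z, N) = 12 + N (U(Z, N) = N - 1*(-12) = N + 12 = 12 + N)
u(y, d) = 4 - y
n(H, M) = -3 - 2*M (n(H, M) = -3 - (M + M) = -3 - 2*M)
22*u(5, U(-4, 5)) + n(3, -3) = 22*(4 - 1*5) + (-3 - 2*(-3)) = 22*(4 - 5) + (-3 + 6) = 22*(-1) + 3 = -22 + 3 = -19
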